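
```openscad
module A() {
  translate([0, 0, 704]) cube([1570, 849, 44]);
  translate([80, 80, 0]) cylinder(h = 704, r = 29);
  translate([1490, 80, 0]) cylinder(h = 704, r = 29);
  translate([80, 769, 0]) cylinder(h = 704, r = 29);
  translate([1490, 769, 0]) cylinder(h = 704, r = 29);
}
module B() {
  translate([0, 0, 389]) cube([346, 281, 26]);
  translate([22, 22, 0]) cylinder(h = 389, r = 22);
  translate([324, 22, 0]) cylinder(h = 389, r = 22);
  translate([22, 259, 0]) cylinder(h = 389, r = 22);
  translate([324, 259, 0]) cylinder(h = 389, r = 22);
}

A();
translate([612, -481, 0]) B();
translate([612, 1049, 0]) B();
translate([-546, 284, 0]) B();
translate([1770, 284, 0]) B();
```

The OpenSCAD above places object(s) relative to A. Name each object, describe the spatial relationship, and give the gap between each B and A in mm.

A is a table. B is a stool. Four stools sit around the table at the −y, +y, −x, +x sides. The gap between each stool and the table is 200 mm.

Each stool's nearest face is 200 mm from the table's bounding box.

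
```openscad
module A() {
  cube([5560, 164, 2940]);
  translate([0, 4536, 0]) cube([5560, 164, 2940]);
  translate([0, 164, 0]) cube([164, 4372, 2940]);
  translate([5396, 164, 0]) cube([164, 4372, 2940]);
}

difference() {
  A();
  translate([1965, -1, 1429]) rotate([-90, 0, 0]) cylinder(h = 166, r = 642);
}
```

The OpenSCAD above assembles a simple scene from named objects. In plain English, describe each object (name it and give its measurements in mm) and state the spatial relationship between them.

A is a box-shaped house frame (walls only): outside footprint 5560×4700 mm, wall height 2940 mm, wall thickness 164 mm. The two y-facing walls run the full x-width; the two x-facing walls fit between the inner faces of the y-facing walls.

The house frame has a circular hole of radius 642 mm through its front wall, centred at (x = 1965, z = 1429).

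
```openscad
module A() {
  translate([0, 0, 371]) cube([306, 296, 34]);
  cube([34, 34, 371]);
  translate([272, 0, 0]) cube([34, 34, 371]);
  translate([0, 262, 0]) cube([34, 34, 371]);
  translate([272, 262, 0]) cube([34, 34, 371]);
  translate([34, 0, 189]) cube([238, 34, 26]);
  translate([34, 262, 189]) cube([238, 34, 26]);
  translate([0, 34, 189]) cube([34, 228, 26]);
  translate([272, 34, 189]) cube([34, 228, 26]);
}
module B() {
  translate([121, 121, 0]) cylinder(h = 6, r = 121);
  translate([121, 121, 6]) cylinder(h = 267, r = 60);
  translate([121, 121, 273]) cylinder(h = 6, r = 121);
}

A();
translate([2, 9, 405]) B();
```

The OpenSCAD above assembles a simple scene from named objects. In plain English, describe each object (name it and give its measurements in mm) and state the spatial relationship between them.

A is a four-legged stool. The seat is 306×296 mm, 34 mm thick, top at z = 405 mm. It stands on four square legs, each 34×34 mm in cross-section, from z = 0 to the seat underside, each flush with a corner of the seat. Four stretchers, 34 mm wide and 26 mm tall, connect adjacent legs with their undersides at z = 189 mm, each running between the inner faces of the legs it joins and aligned with the legs' outer faces on the other axis.

B is a spool: two coaxial disc flanges of radius 121 mm and thickness 6 mm, joined by a core cylinder of radius 60 mm and height 267 mm. The lower flange rests on z = 0 and the three cylinders share a vertical axis.

The spool is on top of the stool.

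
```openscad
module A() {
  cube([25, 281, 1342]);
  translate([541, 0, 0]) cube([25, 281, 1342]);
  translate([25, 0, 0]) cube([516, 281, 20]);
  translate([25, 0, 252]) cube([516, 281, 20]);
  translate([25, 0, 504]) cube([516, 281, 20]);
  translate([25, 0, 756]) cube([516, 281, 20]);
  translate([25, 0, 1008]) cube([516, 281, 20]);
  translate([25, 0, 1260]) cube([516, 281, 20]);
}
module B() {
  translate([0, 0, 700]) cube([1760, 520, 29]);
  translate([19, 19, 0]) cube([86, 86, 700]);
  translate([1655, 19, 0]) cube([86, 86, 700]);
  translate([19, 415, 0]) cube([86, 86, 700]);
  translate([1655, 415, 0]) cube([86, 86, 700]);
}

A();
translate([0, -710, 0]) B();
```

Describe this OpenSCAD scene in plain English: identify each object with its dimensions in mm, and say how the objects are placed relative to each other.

A is an open bookshelf. Two side panels, each 25 mm thick, 281 mm deep and 1342 mm tall, stand 566 mm apart (outside-to-outside). Between them sit 6 shelves, each 20 mm thick and 281 mm deep, spanning the full gap between the sides. The bottom shelf rests on the floor (its underside at z = 0) and the clear gap between one shelf's top and the next shelf's underside is 232 mm.

B is a table with a 1760×520 mm rectangular top, 29 mm thick, top surface at z = 729 mm, supported by four 86×86 mm square legs, each inset 19 mm from the nearest pair of top edges, running from the floor.

The table is on the floor beside the bookshelf on its −y side.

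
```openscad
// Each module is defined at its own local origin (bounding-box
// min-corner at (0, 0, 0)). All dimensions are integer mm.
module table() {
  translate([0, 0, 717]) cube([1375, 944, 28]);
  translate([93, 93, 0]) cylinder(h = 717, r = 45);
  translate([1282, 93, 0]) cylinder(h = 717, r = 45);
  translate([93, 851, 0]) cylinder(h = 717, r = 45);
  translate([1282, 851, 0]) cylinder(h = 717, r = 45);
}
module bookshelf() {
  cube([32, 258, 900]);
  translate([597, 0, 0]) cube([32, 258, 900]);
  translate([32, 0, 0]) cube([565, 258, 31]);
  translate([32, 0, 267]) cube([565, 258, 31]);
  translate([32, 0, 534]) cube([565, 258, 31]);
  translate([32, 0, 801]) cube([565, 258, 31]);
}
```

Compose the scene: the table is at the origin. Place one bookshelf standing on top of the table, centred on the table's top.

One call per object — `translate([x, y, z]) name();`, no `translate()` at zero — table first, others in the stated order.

table();
translate([373, 343, 745]) bookshelf();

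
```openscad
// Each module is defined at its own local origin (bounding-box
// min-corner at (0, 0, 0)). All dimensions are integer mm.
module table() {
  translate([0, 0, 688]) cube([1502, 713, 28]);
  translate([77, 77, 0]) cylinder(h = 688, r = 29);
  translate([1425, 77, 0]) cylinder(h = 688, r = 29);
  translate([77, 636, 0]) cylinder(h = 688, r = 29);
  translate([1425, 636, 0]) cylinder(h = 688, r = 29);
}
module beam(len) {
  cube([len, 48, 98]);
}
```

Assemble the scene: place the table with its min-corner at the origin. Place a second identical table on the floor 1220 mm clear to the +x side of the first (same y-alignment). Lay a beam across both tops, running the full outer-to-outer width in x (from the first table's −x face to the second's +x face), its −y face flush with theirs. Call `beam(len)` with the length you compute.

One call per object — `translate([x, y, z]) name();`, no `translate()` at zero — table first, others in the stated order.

table();
translate([2722, 0, 0]) table();
translate([0, 0, 716]) beam(4224);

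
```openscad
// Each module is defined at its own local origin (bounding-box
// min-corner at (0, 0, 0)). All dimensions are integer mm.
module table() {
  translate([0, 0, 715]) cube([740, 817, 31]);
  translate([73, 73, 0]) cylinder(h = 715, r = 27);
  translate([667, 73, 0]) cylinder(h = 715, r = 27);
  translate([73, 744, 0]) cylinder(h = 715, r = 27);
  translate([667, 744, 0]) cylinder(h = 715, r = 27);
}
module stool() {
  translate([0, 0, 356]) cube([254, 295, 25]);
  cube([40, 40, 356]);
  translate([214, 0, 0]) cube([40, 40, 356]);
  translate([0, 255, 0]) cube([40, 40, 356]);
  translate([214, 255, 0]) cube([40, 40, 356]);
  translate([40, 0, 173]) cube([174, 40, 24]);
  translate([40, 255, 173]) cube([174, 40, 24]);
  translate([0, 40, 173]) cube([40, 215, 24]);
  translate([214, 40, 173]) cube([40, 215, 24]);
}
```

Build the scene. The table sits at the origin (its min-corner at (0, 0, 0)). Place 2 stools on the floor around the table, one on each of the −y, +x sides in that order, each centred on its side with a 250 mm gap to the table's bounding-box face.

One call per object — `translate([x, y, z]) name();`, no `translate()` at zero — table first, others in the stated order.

table();
translate([243, -545, 0]) stool();
translate([990, 261, 0]) stool();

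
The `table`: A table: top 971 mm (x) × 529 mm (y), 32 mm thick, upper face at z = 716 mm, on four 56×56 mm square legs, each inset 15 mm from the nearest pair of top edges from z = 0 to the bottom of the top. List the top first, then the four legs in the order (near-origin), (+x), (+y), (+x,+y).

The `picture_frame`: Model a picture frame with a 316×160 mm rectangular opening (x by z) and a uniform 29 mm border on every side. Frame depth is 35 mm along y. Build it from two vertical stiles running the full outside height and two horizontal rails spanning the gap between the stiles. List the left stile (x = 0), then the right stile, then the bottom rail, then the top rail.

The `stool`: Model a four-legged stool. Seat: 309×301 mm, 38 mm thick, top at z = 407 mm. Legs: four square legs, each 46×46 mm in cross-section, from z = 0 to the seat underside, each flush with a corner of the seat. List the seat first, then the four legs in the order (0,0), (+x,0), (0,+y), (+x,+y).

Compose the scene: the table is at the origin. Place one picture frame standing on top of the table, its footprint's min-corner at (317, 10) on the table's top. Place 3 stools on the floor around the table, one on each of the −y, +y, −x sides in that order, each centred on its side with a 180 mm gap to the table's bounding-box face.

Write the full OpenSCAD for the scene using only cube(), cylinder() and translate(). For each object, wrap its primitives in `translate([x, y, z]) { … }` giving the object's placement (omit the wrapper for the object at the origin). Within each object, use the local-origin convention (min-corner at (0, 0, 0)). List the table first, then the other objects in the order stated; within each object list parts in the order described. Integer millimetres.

translate([0, 0, 684]) cube([971, 529, 32]);
translate([15, 15, 0]) cube([56, 56, 684]);
translate([900, 15, 0]) cube([56, 56, 684]);
translate([15, 458, 0]) cube([56, 56, 684]);
translate([900, 458, 0]) cube([56, 56, 684]);
translate([317, 10, 716]) {
  cube([29, 35, 218]);
  translate([345, 0, 0]) cube([29, 35, 218]);
  translate([29, 0, 0]) cube([316, 35, 29]);
  translate([29, 0, 189]) cube([316, 35, 29]);
}
translate([331, -481, 0]) {
  translate([0, 0, 369]) cube([309, 301, 38]);
  cube([46, 46, 369]);
  translate([263, 0, 0]) cube([46, 46, 369]);
  translate([0, 255, 0]) cube([46, 46, 369]);
  translate([263, 255, 0]) cube([46, 46, 369]);
}
translate([331, 709, 0]) {
  translate([0, 0, 369]) cube([309, 301, 38]);
  cube([46, 46, 369]);
  translate([263, 0, 0]) cube([46, 46, 369]);
  translate([0, 255, 0]) cube([46, 46, 369]);
  translate([263, 255, 0]) cube([46, 46, 369]);
}
translate([-489, 114, 0]) {
  translate([0, 0, 369]) cube([309, 301, 38]);
  cube([46, 46, 369]);
  translate([263, 0, 0]) cube([46, 46, 369]);
  translate([0, 255, 0]) cube([46, 46, 369]);
  translate([263, 255, 0]) cube([46, 46, 369]);
}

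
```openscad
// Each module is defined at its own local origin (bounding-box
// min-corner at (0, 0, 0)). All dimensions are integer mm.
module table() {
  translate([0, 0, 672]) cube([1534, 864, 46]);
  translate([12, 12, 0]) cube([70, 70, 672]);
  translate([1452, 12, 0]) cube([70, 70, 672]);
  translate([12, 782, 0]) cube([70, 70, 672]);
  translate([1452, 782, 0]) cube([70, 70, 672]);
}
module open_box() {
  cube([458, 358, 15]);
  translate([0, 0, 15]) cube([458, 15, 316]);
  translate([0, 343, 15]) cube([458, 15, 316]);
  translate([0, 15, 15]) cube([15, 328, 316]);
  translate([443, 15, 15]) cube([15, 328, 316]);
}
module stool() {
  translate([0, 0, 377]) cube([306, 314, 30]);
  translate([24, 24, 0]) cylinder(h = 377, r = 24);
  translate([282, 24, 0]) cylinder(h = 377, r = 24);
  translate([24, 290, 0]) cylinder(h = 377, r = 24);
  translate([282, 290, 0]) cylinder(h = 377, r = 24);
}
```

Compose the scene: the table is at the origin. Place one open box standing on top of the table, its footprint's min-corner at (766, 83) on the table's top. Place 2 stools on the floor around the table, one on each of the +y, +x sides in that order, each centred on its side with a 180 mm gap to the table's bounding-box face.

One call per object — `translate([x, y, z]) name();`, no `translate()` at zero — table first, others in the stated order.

table();
translate([766, 83, 718]) open_box();
translate([614, 1044, 0]) stool();
translate([1714, 275, 0]) stool();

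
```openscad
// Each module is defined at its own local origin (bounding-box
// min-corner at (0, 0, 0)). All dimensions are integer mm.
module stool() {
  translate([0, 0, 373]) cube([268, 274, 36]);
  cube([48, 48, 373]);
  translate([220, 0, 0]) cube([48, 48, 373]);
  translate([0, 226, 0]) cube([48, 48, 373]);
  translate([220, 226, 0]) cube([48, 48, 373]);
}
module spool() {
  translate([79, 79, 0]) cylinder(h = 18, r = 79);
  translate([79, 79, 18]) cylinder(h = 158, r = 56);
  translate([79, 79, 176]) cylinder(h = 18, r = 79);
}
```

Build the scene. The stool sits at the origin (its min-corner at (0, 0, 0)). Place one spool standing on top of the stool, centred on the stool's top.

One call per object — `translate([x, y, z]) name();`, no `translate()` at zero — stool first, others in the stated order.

stool();
translate([55, 58, 409]) spool();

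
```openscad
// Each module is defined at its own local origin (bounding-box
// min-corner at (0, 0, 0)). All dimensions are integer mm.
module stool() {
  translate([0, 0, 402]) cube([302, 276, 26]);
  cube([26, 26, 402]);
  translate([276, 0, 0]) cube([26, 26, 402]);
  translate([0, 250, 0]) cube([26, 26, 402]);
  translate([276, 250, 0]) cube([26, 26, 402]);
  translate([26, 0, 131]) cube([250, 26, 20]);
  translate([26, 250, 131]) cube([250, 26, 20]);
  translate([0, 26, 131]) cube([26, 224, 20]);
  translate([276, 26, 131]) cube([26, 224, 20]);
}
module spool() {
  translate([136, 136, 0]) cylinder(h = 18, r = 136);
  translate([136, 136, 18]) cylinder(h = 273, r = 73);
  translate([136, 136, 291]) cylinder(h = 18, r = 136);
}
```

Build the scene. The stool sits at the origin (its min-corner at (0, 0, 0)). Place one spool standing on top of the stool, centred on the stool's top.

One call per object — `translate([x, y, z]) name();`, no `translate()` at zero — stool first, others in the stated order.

stool();
translate([15, 2, 428]) spool();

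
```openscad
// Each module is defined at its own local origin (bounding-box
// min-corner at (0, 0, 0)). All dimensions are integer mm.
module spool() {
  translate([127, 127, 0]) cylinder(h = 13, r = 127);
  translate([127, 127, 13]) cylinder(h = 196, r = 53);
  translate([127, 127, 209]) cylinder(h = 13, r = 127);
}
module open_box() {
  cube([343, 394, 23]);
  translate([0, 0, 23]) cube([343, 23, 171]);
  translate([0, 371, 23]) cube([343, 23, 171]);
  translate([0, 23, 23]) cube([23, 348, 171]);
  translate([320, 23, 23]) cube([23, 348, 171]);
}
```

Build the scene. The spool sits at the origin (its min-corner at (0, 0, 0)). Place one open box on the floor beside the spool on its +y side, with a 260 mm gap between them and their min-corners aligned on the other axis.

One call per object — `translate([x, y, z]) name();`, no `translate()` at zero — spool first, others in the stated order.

spool();
translate([0, 514, 0]) open_box();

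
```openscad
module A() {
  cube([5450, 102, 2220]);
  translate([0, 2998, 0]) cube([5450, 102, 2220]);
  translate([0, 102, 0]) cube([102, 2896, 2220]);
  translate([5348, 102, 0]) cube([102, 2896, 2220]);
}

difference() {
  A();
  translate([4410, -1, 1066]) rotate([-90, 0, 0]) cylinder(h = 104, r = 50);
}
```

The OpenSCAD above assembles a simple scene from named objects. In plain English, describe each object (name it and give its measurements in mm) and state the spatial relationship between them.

A is the wall frame of a small rectangular building: four walls, each 2220 mm tall and 102 mm thick, enclosing a footprint 5450 mm (x) by 3100 mm (y) outside-to-outside, with no floor or roof. The front and back walls (the −y and +y sides) span the full width; the two side walls fit between them.

The house frame has a circular hole of radius 50 mm through its front wall, centred at (x = 4410, z = 1066).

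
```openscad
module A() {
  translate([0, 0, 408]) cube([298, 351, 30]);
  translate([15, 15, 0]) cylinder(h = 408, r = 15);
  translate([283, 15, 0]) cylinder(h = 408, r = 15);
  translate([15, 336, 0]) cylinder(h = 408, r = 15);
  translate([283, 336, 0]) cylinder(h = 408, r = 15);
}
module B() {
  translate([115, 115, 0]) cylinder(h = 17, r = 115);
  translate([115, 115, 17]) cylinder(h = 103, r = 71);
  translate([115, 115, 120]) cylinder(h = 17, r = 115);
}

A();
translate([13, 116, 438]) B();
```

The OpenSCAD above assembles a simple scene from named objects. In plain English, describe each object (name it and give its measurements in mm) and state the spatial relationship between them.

A is a four-legged stool. The seat is 298×351 mm, 30 mm thick, top at z = 438 mm. It stands on four round legs, each 30 mm in diameter, from z = 0 to the seat underside, each leg's axis is inset half a diameter from the nearest pair of seat edges (so the leg's bounding box is flush with the corner).

B is a spool: two coaxial disc flanges of radius 115 mm and thickness 17 mm, joined by a core cylinder of radius 71 mm and height 103 mm. The lower flange rests on z = 0 and the three cylinders share a vertical axis.

The spool is on top of the stool.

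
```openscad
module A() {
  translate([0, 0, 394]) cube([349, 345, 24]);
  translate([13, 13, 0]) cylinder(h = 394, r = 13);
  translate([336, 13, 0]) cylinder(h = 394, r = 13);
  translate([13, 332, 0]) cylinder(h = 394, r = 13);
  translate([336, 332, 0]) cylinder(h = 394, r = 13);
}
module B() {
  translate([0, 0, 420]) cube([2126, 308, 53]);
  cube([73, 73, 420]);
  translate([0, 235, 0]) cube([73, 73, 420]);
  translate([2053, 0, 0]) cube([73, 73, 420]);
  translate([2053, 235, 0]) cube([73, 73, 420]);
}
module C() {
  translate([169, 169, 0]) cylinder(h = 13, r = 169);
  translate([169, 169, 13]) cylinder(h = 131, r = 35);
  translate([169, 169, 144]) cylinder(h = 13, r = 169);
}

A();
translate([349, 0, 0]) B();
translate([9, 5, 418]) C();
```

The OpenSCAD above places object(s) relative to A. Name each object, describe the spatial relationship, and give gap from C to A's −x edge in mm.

The spool's min-x is at 9; the stool's min-x is 0; gap = 9 mm.

A is a stool. B is a bench. C is a spool. The bench is against the stool's +x side, with their −y faces flush. The spool is on top of the stool. The gap from the spool to the stool's −x edge is 9 mm.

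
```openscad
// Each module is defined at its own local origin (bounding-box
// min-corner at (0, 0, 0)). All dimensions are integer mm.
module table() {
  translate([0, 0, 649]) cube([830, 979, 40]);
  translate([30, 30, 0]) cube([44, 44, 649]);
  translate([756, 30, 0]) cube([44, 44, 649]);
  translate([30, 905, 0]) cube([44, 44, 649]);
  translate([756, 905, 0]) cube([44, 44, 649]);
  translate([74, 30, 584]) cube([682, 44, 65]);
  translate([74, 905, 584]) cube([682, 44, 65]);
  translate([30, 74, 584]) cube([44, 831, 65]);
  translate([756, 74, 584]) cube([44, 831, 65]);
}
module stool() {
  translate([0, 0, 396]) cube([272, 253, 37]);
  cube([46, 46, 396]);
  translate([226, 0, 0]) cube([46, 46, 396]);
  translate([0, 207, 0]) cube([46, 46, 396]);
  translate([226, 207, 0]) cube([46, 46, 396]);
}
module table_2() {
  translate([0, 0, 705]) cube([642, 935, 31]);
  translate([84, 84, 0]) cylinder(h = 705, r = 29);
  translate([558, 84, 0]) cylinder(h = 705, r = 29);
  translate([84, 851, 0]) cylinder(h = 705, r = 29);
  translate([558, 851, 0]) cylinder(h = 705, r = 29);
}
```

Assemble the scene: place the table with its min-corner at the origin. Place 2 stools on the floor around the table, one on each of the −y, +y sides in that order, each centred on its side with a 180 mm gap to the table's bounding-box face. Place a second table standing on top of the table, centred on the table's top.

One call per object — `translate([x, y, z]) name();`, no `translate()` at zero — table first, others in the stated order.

table();
translate([279, -433, 0]) stool();
translate([279, 1159, 0]) stool();
translate([94, 22, 689]) table_2();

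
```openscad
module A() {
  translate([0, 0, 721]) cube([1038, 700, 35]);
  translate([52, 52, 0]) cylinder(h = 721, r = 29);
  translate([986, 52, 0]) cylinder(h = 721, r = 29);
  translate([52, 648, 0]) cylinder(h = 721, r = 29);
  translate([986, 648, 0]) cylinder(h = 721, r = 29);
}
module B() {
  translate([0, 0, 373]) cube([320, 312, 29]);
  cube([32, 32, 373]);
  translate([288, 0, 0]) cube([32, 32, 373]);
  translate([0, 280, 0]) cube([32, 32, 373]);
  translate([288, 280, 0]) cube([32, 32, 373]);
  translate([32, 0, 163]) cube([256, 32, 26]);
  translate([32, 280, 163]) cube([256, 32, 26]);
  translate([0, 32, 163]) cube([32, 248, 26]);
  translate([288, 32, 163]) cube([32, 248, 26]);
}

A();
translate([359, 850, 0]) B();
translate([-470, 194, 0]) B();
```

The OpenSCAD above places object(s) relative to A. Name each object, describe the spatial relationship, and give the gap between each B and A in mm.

A is a table. B is a stool. Two stools sit around the table at the +y, −x sides. The gap between each stool and the table is 150 mm.

Each stool's nearest face is 150 mm from the table's bounding box.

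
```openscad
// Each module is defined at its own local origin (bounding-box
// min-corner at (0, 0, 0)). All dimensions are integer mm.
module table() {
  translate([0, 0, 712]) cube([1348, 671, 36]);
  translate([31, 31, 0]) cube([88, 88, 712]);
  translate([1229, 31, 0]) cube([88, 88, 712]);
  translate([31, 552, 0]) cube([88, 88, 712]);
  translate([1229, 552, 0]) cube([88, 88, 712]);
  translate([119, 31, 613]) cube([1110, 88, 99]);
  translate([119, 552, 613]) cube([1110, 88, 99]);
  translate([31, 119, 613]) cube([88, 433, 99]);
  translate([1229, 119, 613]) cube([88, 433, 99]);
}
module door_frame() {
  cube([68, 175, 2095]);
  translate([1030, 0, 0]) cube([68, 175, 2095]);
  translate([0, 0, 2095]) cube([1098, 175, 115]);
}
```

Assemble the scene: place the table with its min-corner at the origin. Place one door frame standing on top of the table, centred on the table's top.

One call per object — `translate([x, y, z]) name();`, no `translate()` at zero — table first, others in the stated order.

table();
translate([125, 248, 748]) door_frame();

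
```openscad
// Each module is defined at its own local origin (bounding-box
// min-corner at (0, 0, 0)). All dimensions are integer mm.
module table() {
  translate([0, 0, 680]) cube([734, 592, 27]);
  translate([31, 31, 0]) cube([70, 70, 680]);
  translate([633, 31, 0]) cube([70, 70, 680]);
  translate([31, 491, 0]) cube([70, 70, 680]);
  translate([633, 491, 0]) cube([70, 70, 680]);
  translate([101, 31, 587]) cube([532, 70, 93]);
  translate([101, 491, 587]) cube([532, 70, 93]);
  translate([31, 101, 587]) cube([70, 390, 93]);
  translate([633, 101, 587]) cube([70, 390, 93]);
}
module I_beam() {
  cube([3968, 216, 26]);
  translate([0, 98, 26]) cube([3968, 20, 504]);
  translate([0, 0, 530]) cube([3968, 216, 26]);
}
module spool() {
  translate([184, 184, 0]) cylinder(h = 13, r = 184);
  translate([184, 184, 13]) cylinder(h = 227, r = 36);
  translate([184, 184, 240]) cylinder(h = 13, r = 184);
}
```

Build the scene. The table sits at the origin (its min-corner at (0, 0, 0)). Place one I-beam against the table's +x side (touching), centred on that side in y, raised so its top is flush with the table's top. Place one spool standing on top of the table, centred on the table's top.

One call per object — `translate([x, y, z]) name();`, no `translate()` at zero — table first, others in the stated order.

table();
translate([734, 188, 151]) I_beam();
translate([183, 112, 707]) spool();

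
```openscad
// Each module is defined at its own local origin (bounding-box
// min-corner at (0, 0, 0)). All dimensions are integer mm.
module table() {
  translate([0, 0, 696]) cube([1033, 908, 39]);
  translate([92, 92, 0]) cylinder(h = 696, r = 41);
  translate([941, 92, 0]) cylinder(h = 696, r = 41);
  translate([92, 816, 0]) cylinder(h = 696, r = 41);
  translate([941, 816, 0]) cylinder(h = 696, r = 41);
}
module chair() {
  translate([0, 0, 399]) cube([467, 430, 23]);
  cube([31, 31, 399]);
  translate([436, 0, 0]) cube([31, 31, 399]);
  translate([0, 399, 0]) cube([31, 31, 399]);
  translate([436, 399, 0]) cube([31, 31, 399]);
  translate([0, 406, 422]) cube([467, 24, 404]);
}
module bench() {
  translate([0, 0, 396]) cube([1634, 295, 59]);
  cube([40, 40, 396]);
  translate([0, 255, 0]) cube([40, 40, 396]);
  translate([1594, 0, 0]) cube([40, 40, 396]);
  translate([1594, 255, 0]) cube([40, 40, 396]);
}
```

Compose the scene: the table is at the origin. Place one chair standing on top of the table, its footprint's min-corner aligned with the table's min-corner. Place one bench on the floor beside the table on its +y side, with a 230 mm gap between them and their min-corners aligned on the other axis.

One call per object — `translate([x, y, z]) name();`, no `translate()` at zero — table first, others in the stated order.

table();
translate([0, 0, 735]) chair();
translate([0, 1138, 0]) bench();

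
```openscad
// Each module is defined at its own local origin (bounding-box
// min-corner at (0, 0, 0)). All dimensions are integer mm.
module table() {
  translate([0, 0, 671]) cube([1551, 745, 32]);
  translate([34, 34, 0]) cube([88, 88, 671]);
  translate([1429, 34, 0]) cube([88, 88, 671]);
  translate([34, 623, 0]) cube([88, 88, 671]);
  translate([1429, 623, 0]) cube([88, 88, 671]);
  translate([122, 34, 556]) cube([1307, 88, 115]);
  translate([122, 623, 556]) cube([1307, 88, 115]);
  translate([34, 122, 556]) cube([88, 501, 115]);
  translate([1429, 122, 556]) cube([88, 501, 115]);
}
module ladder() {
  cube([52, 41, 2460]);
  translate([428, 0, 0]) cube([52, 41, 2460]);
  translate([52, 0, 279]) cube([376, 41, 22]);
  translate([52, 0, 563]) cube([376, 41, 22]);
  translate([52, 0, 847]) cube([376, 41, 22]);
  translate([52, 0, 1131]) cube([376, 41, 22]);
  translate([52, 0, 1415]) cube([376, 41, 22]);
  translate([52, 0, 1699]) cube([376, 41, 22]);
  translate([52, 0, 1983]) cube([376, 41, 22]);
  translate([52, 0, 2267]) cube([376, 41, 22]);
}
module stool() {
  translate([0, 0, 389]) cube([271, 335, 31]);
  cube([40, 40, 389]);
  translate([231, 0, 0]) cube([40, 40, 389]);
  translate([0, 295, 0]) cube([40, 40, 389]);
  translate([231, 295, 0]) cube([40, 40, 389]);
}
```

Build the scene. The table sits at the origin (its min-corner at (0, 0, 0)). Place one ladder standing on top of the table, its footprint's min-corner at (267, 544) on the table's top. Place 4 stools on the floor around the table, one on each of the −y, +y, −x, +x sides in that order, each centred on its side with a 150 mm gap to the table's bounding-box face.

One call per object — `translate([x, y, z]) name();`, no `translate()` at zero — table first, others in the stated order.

table();
translate([267, 544, 703]) ladder();
translate([640, -485, 0]) stool();
translate([640, 895, 0]) stool();
translate([-421, 205, 0]) stool();
translate([1701, 205, 0]) stool();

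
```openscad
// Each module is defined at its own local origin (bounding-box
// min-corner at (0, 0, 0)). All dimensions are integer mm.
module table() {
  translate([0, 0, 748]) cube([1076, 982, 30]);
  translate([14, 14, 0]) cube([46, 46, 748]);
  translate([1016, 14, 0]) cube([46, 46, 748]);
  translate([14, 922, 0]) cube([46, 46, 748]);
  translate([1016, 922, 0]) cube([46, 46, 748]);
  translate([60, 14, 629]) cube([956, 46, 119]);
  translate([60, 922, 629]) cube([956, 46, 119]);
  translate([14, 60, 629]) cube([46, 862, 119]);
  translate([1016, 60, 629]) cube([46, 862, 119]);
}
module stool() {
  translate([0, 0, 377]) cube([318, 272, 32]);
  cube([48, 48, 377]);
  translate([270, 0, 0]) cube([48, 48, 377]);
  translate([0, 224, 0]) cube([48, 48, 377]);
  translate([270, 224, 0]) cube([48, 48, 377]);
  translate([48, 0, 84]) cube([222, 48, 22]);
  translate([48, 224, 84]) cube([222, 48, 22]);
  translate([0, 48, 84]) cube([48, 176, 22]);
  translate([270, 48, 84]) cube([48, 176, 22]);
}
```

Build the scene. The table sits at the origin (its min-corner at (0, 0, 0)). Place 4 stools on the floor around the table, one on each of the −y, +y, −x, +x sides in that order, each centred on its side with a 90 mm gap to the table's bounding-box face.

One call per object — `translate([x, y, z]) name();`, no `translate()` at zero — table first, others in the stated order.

table();
translate([379, -362, 0]) stool();
translate([379, 1072, 0]) stool();
translate([-408, 355, 0]) stool();
translate([1166, 355, 0]) stool();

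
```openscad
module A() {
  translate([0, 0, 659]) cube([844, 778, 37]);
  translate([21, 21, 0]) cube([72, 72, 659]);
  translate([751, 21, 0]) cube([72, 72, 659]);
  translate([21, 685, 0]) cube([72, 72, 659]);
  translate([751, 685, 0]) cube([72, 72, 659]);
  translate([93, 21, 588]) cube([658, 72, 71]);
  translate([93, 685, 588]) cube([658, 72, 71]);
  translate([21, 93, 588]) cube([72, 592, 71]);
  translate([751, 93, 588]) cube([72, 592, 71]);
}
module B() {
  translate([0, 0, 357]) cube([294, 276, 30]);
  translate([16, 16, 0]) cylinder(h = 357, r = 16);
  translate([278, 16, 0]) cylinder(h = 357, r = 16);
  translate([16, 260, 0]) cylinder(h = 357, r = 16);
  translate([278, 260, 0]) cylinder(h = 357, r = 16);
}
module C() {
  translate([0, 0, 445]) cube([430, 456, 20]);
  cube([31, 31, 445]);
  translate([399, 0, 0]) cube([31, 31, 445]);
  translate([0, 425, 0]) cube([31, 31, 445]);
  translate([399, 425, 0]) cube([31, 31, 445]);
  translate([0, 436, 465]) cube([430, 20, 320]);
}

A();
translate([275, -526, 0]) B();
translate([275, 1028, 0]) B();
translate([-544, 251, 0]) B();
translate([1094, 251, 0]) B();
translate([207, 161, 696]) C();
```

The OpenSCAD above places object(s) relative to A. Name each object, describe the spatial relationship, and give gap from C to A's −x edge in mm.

The chair's min-x is at 207; the table's min-x is 0; gap = 207 mm.

A is a table. B is a stool. C is a chair. Four stools sit around the table at the −y, +y, −x, +x sides. The chair is on top of the table, centred. The gap from the chair to the table's −x edge is 207 mm.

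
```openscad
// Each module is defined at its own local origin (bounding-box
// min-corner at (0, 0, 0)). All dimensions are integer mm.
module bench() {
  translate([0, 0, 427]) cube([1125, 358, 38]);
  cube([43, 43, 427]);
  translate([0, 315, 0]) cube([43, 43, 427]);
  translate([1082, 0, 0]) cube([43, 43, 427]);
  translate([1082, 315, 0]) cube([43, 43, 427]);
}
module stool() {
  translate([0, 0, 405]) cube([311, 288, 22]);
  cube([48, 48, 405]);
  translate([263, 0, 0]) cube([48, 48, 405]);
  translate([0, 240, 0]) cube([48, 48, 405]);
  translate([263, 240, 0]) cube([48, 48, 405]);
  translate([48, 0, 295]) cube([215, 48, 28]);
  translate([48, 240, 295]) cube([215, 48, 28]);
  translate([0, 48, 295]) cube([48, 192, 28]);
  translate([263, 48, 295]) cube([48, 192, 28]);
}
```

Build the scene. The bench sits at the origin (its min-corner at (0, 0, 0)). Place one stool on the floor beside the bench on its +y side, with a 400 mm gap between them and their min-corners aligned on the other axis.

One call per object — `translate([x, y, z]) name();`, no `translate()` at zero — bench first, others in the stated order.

bench();
translate([0, 758, 0]) stool();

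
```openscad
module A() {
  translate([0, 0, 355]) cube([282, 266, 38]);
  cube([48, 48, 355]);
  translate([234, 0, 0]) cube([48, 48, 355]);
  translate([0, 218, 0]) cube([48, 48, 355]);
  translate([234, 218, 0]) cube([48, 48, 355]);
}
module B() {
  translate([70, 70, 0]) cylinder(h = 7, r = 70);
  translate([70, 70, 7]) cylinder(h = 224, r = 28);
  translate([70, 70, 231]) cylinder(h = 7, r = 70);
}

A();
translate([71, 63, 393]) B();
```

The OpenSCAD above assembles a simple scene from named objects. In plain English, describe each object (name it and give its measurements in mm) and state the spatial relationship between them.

A is a four-legged stool. The seat is 282×266 mm, 38 mm thick, top at z = 393 mm. It stands on four square legs, each 48×48 mm in cross-section, from z = 0 to the seat underside, each flush with a corner of the seat.

B is a spool: two coaxial disc flanges of radius 70 mm and thickness 7 mm, joined by a core cylinder of radius 28 mm and height 224 mm. The lower flange rests on z = 0 and the three cylinders share a vertical axis.

The spool is on top of the stool, centred.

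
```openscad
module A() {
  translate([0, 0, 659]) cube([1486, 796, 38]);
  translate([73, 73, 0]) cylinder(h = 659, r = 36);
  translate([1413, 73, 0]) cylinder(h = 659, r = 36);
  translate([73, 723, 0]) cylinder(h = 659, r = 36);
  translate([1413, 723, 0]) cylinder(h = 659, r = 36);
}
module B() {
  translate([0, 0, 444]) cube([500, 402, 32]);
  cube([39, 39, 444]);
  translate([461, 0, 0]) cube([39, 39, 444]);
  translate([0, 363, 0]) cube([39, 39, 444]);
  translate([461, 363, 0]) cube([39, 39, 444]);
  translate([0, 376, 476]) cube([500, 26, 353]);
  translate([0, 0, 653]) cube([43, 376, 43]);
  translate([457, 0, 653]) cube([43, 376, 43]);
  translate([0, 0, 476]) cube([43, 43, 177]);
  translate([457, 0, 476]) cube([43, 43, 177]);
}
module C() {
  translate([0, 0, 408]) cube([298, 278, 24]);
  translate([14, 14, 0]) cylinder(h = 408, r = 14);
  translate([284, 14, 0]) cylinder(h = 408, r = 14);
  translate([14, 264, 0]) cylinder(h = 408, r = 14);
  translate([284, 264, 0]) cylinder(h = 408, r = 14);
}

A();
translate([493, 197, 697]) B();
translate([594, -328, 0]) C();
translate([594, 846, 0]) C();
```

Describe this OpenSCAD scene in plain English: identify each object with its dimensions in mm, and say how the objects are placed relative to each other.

A is a rectangular dining table. The top is 1486×796×38 mm with its upper surface at z = 697 mm. It stands on four round legs of 72 mm diameter, each leg's bounding box inset 37 mm from the nearest pair of top edges, running from the floor to the underside of the top.

B is a chair: 500×402 mm seat, 32 mm thick, top at z = 476 mm, on four 39 mm square corner legs flush with the seat edges. A 26 mm thick backrest slab spans the full seat width, extending 353 mm above the seat top, its back face flush with the seat's +y edge. Two armrests of 43×43 mm section run along each side from the seat's front edge to the front of the backrest, top faces 220 mm above the seat top and outer faces flush with the seat's x-edges; a 43×43 mm post under the front of each armrest stands on the seat at the front corner.

C is a simple wooden stool: a rectangular seat 298 mm (x) by 278 mm (y), 24 mm thick, top face at z = 432 mm, on four round legs, each 28 mm in diameter. The legs rest on z = 0, each leg's axis is inset half a diameter from the nearest pair of seat edges (so the leg's bounding box is flush with the corner).

The chair is on top of the table, centred. Two stools sit around the table at the −y, +y sides.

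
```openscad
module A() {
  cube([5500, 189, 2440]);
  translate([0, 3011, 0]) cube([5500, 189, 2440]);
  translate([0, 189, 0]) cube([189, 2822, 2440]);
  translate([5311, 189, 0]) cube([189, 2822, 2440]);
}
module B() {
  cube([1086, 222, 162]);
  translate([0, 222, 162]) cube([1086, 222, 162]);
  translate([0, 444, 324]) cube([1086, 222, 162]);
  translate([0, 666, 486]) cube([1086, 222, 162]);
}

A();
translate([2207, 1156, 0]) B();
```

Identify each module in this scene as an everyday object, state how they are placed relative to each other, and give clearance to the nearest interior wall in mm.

A is a house frame. B is a staircase. The staircase sits inside the house frame, centred. The clearance to the nearest interior wall is 967 mm.

Clearances: x = 2018, y = 967; minimum 967 mm.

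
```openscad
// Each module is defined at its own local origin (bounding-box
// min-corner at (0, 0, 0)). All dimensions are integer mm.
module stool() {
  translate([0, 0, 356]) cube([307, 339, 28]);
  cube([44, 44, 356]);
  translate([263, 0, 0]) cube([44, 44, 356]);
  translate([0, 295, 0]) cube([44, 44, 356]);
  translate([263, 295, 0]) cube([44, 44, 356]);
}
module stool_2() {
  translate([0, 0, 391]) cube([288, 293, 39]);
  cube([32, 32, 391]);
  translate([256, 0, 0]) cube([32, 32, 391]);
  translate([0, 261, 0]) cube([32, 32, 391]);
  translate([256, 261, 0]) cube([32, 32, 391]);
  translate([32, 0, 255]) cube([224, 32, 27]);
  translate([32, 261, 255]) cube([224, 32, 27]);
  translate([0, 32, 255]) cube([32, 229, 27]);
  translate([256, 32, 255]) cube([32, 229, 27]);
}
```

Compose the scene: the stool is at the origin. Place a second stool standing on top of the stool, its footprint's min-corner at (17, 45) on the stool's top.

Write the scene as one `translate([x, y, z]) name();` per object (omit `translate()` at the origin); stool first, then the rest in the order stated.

stool();
translate([17, 45, 384]) stool_2();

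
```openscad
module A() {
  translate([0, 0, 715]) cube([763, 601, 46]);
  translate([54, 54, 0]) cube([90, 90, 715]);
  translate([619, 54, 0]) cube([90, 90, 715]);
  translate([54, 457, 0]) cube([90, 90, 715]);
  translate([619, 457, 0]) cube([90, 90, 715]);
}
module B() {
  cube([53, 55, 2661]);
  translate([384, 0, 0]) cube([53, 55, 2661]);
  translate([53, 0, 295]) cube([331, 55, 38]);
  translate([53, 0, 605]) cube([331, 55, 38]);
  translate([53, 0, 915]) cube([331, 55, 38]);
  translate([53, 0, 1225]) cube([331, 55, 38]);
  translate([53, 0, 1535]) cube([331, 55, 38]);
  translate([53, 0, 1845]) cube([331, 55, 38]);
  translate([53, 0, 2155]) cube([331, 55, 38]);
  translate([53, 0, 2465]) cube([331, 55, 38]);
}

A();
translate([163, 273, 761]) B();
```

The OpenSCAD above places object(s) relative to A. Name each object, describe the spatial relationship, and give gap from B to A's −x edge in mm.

A is a table. B is a ladder. The ladder is on top of the table, centred. The gap from the ladder to the table's −x edge is 163 mm.

The ladder's min-x is at 163; the table's min-x is 0; gap = 163 mm.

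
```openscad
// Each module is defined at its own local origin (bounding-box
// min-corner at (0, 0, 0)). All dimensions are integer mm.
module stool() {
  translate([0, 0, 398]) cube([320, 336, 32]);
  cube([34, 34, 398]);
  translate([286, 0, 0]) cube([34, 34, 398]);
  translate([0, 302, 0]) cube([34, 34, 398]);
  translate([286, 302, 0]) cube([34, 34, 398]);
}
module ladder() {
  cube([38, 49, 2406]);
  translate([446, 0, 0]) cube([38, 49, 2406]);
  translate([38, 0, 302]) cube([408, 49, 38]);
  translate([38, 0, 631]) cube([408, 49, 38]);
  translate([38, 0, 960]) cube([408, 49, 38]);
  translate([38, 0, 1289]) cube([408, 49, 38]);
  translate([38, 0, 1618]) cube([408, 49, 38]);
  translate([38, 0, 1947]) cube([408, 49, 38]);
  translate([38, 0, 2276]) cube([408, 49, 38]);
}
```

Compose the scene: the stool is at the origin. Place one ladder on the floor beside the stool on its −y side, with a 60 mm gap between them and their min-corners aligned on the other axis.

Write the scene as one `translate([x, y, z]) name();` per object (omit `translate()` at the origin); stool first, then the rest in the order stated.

stool();
translate([0, -109, 0]) ladder();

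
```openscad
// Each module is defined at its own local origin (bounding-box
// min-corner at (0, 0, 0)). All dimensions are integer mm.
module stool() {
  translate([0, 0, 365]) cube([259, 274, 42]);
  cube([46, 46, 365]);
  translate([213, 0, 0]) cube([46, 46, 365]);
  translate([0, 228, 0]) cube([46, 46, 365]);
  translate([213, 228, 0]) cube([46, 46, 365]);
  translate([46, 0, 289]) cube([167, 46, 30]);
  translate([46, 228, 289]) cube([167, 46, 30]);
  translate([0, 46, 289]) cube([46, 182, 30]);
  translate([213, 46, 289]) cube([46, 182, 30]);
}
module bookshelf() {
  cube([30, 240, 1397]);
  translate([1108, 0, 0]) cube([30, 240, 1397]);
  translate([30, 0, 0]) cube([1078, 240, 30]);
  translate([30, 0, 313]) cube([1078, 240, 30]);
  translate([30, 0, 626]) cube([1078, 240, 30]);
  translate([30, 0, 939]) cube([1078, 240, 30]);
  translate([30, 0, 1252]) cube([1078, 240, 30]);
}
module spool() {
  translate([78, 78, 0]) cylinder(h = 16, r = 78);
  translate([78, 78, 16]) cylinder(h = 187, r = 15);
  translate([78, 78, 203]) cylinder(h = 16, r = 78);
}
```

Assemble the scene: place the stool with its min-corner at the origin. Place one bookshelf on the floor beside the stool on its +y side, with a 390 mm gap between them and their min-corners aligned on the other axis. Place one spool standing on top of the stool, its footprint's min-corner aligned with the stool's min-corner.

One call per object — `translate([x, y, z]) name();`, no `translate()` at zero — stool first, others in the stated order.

stool();
translate([0, 664, 0]) bookshelf();
translate([0, 0, 407]) spool();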